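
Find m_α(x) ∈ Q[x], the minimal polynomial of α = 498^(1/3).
m_α(x) = x^3 - 498

α satisfies α^3 = 498, so x^3 - 498 annihilates α. By the rational root test, a rational root p/q (in lowest terms) of x^3 - 498 would satisfy p^3 = 498 q^3, forcing q = 1 and p^3 = 498; but 498 is not a perfect cube, contradiction. A monic cubic over Q with no rational root is irreducible (any nontrivial factorization would include a linear factor). Hence x^3 - 498 is the minimal polynomial of α, and in particular [Q(α):Q] = 3.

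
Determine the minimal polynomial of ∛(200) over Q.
m_α(x) = x^3 - 200

α satisfies α^3 = 200, so x^3 - 200 annihilates α. By the rational root test, a rational root p/q (in lowest terms) of x^3 - 200 would satisfy p^3 = 200 q^3, forcing q = 1 and p^3 = 200; but 200 is not a perfect cube, contradiction. A monic cubic over Q with no rational root is irreducible (any nontrivial factorization would include a linear factor). Hence x^3 - 200 is the minimal polynomial of α, and in particular [Q(α):Q] = 3.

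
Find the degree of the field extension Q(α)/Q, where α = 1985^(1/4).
[Q(α):Q] = 4

α is a root of x^4 - 1985. By Eisenstein's criterion at the prime p = 5 (which divides the constant term 1985 but p^2 = 25 does not, since 1985 is squarefree), x^4 - 1985 is irreducible over Q. Hence [Q(α):Q] = 4.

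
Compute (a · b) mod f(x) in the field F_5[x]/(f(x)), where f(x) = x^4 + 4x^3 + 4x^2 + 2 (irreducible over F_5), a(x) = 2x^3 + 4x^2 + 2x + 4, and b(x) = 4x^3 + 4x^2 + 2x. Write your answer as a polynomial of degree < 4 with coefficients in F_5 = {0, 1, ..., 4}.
a · b ≡ 2x^3 + 2x^2 + 4x + 4 (mod f(x))

Multiply in F_5[x]: a(x)·b(x) = (2x^3 + 4x^2 + 2x + 4)·(4x^3 + 4x^2 + 2x) = 3x^6 + 4x^5 + 3x^4 + 2x^3 + 3x. This has degree ≥ 4, so divide by f(x) over F_5: 3x^6 + 4x^5 + 3x^4 + 2x^3 + 3x = (3x^2 + 2x + 3)·(x^4 + 4x^3 + 4x^2 + 2) + (2x^3 + 2x^2 + 4x + 4). Hence a·b ≡ 2x^3 + 2x^2 + 4x + 4 (mod f). (F_5[x]/(f) is a field with 5^4 = 625 elements since f is irreducible of degree 4.)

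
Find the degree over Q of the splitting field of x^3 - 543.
[K : Q] = 6

The roots of x^3 - 543 are ∛543, ω∛543, ω^2∛543 where ω = e^(2πi/3) is a primitive cube root of unity, so K = Q(∛543, ω). Now [Q(∛543):Q] = 3 (since 543 is not a perfect cube, x^3 - 543 is irreducible) and [Q(ω):Q] = 2. Both 2 and 3 divide [K:Q], and [K:Q] ≤ 3·2 = 6, so [K:Q] = 6. (Equivalently: Q(∛543) ⊂ R but ω ∉ R, so [K : Q(∛543)] = 2.)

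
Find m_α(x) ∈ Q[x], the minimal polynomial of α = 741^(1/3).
m_α(x) = x^3 - 741

α satisfies α^3 = 741, so x^3 - 741 annihilates α. By the rational root test, a rational root p/q (in lowest terms) of x^3 - 741 would satisfy p^3 = 741 q^3, forcing q = 1 and p^3 = 741; but 741 is not a perfect cube, contradiction. A monic cubic over Q with no rational root is irreducible (any nontrivial factorization would include a linear factor). Hence x^3 - 741 is the minimal polynomial of α, and in particular [Q(α):Q] = 3.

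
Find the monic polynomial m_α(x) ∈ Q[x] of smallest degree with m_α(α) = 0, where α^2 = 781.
m_α(x) = x^2 - 781

α satisfies α^2 - 781 = 0, so x^2 - 781 annihilates α. Since d = 781 is squarefree and ≠ 1, it is not a perfect square in Q, so x^2 - 781 has no rational root and is therefore irreducible over Q (a degree-2 polynomial over a field is irreducible iff it has no root). Hence m_α(x) = x^2 - 781.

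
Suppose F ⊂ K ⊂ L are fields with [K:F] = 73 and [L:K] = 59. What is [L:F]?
[L:F] = 4307

The tower law says that for any tower of field extensions F ⊂ K ⊂ L with finite degrees, [L:F] = [L:K] · [K:F]. Here this gives [L:F] = 59 · 73 = 4307.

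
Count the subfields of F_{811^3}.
F_{811^3} has 2 subfields

The subfields of F_{p^n} are exactly the fields F_{p^d} for d | n (each is the fixed field of the unique index-d subgroup of Gal(F_{p^n}/F_p) ≅ Z/nZ). The divisors of n = 3 are {1, 3}, giving 2 subfields: F_{811^1}, F_{811^3}.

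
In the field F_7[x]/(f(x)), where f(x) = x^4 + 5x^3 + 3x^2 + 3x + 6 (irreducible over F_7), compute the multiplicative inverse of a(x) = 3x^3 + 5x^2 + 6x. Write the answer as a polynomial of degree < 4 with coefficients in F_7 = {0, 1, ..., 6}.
a(x)^(-1) ≡ 6x^2 + 4x + 1 (mod f(x))

Since f is irreducible over F_7, F_7[x]/(f) is a field and a(x) ≠ 0 has an inverse. Apply the extended Euclidean algorithm to f(x) and a(x) in F_7[x]: f(x) = (5x + 5)·a(x) + (4x^2 + x + 6);  a(x) = (6x + 5)·(4x^2 + x + 6) + (5). The last nonzero remainder is the constant 5 = gcd(f, a) in F_7. Back-substituting through the division chain expresses 5 = s(x)·a(x) + t(x)·f(x) with s(x) ≡ 2x^2 + 6x + 5 (mod f), so (2x^2 + 6x + 5)·a(x) ≡ 5 (mod f). Multiplying by 5^(-1) ≡ 3 in F_7 gives a(x)^(-1) ≡ 3·(2x^2 + 6x + 5) ≡ 6x^2 + 4x + 1 (mod f). Check: (3x^3 + 5x^2 + 6x)·(6x^2 + 4x + 1) = 4x^5 + 3x^3 + x^2 + 6x ≡ 1 (mod x^4 + 5x^3 + 3x^2 + 3x + 6).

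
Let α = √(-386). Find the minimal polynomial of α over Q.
m_α(x) = x^2 + 386

α satisfies α^2 + 386 = 0, so x^2 + 386 annihilates α. Since d = -386 is squarefree and ≠ 1, it is not a perfect square in Q, so x^2 + 386 has no rational root and is therefore irreducible over Q (a degree-2 polynomial over a field is irreducible iff it has no root). Hence m_α(x) = x^2 + 386.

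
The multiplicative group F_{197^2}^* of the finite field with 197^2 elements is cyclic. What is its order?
|F_{197^2}^*| = 38808

F_{197^2} has 197^2 = 38809 elements; its multiplicative group consists of all nonzero elements, so |F_{197^2}^*| = 38809 - 1 = 38808. (It is cyclic since any finite subgroup of the multiplicative group of a field is cyclic.)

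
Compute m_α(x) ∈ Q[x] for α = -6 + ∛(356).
m_α(x) = x^3 + 18x^2 + 108x - 140

Set β = α + 6 = ∛(356), so β^3 = 356. Then (α + 6)^3 - 356 = 0, i.e. α is a root of g(x) = (x + 6)^3 - 356 = x^3 + 18x^2 + 108x - 140. Since g(x) = h(x + 6) where h(x) = x^3 - 356, and h is irreducible over Q (because 356 is not a perfect cube, so h has no rational root, and a monic cubic with no rational root is irreducible), g is also irreducible (irreducibility is preserved under the substitution x → x + 6). Hence m_α(x) = x^3 + 18x^2 + 108x - 140.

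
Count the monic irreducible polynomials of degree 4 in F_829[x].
There are 118074876210 monic irreducible polynomials of degree 4 over F_829

Each element of F_{829^4} that lies in no proper subfield is a root of exactly one monic irreducible of degree 4 over F_829, and each such polynomial has 4 distinct roots in F_{829^4}. By Möbius inversion the count is N_829(4) = (1/4) Σ_{d|4} μ(4/d) · 829^d = (1/4)(μ(4)·829^1 + μ(2)·829^2 + μ(1)·829^4) = 472299504840/4 = 118074876210.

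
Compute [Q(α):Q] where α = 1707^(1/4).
[Q(α):Q] = 4

α is a root of x^4 - 1707. By Eisenstein's criterion at the prime p = 3 (which divides the constant term 1707 but p^2 = 9 does not, since 1707 is squarefree), x^4 - 1707 is irreducible over Q. Hence [Q(α):Q] = 4.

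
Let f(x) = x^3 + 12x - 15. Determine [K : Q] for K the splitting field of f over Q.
[K : Q] = 6

By the rational root test, any rational root of the monic integer polynomial f(x) = x^3 + 12x - 15 must be an integer dividing the constant term -15, i.e. one of ±{1, 3, 5, 15}. Evaluating: f(1) = -2, f(-1) = -28, f(3) = 48, f(-3) = -78, f(5) = 170, f(-5) = -200, f(15) = 3540, f(-15) = -3570; none is 0, so f has no rational root and is therefore irreducible over Q (a cubic with no linear factor over a field is irreducible). For an irreducible cubic, the Galois group is A_3 or S_3 according as the discriminant disc(f) = -4a^3 - 27b^2 = -4·(12)^3 - 27·(-15)^2 = -12987 is or is not a square in Q. Here disc(f) = -12987 is not a perfect square in Q, so the Galois group of f over Q is not contained in A_3 and must be all of S_3. The splitting field has degree |S_3| = 6 over Q, so [K : Q] = 6.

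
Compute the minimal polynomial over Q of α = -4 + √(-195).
m_α(x) = x^2 + 8x + 211

From α + 4 = √(-195), squaring gives (α + 4)^2 = -195, i.e. α^2 + 8α + 16 = -195, so α^2 + 8α + 211 = 0. The discriminant of x^2 + 8x + 211 is (8)^2 - 4·(211) = 64 - 844 = -780, and 4·(-195) is not a perfect square in Q since -195 is squarefree and ≠ 1. Hence x^2 + 8x + 211 is irreducible over Q and is the minimal polynomial of α.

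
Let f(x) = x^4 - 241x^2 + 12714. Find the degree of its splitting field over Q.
[K : Q] = 4

Solving the quadratic in x^2: x^2 = (241 ± √(241^2 - 4·12714))/2 = (241 ± √7225)/2 = (241 ± 85)/2, giving x^2 = 163 or x^2 = 78. So f(x) = (x^2 - 163)(x^2 - 78) and the roots of f are ±√163, ±√78. Hence the splitting field is K = Q(√163, √78). Since 163 and 78 are distinct squarefree integers > 1, their product 12714 is not a perfect square, so √78 ∉ Q(√163). By the tower law [K:Q] = [Q(√163,√78):Q(√163)] · [Q(√163):Q] = 2 · 2 = 4.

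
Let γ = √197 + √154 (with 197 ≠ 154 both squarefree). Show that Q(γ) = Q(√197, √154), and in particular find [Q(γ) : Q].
[Q(γ) : Q] = 4 (equivalently, Q(γ) = Q(√197, √154))

Obviously Q(γ) ⊆ Q(√197, √154), and [Q(√197, √154):Q] = 4 (since 197, 154 are distinct squarefree integers > 1 with 30338 not a perfect square). To show equality we compute the minimal polynomial of γ. From γ = √197 + √154: γ^2 = 197 + 2√(30338) + 154 = 351 + 2√(30338), so γ^2 - 351 = 2√(30338); squaring, (γ^2 - 351)^2 = 4·30338, i.e. γ^4 - 702γ^2 + 123201 - 121352 = 0, i.e. γ^4 - 702γ^2 + 1849 = 0. So γ is a root of x^4 - 702x^2 + 1849. This polynomial is irreducible over Q: it has no rational root (each ±√197 ± √154 is irrational), and any factorization into two quadratics over Q would force √(30338) ∈ Q (pairing opposite roots) or √197, √154 ∈ Q (other pairings), all impossible. Hence [Q(γ):Q] = 4 = [Q(√197, √154):Q], so Q(γ) = Q(√197, √154).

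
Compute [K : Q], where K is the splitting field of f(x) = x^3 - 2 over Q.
[K : Q] = 6

The roots of x^3 - 2 are ∛2, ω∛2, ω^2∛2 where ω = e^(2πi/3) is a primitive cube root of unity, so K = Q(∛2, ω). Now [Q(∛2):Q] = 3 (since 2 is not a perfect cube, x^3 - 2 is irreducible) and [Q(ω):Q] = 2. Both 2 and 3 divide [K:Q], and [K:Q] ≤ 3·2 = 6, so [K:Q] = 6. (Equivalently: Q(∛2) ⊂ R but ω ∉ R, so [K : Q(∛2)] = 2.)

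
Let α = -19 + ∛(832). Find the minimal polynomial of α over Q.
m_α(x) = x^3 + 57x^2 + 1083x + 6027

Set β = α + 19 = ∛(832), so β^3 = 832. Then (α + 19)^3 - 832 = 0, i.e. α is a root of g(x) = (x + 19)^3 - 832 = x^3 + 57x^2 + 1083x + 6027. Since g(x) = h(x + 19) where h(x) = x^3 - 832, and h is irreducible over Q (because 832 is not a perfect cube, so h has no rational root, and a monic cubic with no rational root is irreducible), g is also irreducible (irreducibility is preserved under the substitution x → x + 19). Hence m_α(x) = x^3 + 57x^2 + 1083x + 6027.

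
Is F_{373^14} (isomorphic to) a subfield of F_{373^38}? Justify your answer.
No: F_{373^14} is not a subfield of F_{373^38}

F_{p^m} embeds in F_{p^n} iff m | n. Here 14 ∤ 38 (since 38 = 2·14 + 10 with remainder 10 ≠ 0), so F_{373^14} is not a subfield of F_{373^38}. Equivalently: if it were, the tower law would give 14 = [F_{373^14}:F_373] dividing [F_{373^38}:F_373] = 38, contradiction.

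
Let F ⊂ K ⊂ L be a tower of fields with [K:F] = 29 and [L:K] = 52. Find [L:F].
[L:F] = 1508

The tower law says that for any tower of field extensions F ⊂ K ⊂ L with finite degrees, [L:F] = [L:K] · [K:F]. Here this gives [L:F] = 52 · 29 = 1508.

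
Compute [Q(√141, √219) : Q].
[Q(√141, √219) : Q] = 4

[Q(√141):Q] = 2 (min poly x^2 - 141, irreducible since 141 is squarefree > 1). For the top step, suppose √219 ∈ Q(√141), say √219 = c + d√141 with c, d ∈ Q. Squaring: 219 = c^2 + 141d^2 + 2cd√141. Since √141 ∉ Q this forces 2cd = 0. If d = 0 then √219 = c ∈ Q, contradicting 219 squarefree > 1. If c = 0 then 219 = 141d^2, so 141·219 = (141d)^2 is a perfect square in Q — but 141·219 = 30879 is not a perfect square (since 141 and 219 are distinct squarefree integers). Contradiction. Hence √219 ∉ Q(√141), so x^2 - 219 stays irreducible over Q(√141) and [Q(√141, √219) : Q(√141)] = 2. By the tower law, [Q(√141, √219) : Q] = 2 · 2 = 4.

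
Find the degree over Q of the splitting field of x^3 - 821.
[K : Q] = 6

The roots of x^3 - 821 are ∛821, ω∛821, ω^2∛821 where ω = e^(2πi/3) is a primitive cube root of unity, so K = Q(∛821, ω). Now [Q(∛821):Q] = 3 (since 821 is not a perfect cube, x^3 - 821 is irreducible) and [Q(ω):Q] = 2. Both 2 and 3 divide [K:Q], and [K:Q] ≤ 3·2 = 6, so [K:Q] = 6. (Equivalently: Q(∛821) ⊂ R but ω ∉ R, so [K : Q(∛821)] = 2.)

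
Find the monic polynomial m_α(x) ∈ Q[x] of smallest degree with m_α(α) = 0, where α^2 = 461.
m_α(x) = x^2 - 461

α satisfies α^2 - 461 = 0, so x^2 - 461 annihilates α. Since d = 461 is squarefree and ≠ 1, it is not a perfect square in Q, so x^2 - 461 has no rational root and is therefore irreducible over Q (a degree-2 polynomial over a field is irreducible iff it has no root). Hence m_α(x) = x^2 - 461.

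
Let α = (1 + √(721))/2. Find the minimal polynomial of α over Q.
m_α(x) = x^2 - x - 180

From 2α - 1 = √(721), squaring gives (2α - 1)^2 = 721, i.e. 4α^2 - 4α + 1 = 721, so α^2 - α + (1 - 721)/4 = 0. Since 721 ≡ 1 (mod 4), (1 - 721)/4 = -180 ∈ Z. The polynomial x^2 - x - 180 has discriminant 1 - 4·(-180) = 721, which is not a perfect square in Q (d = 721 is squarefree and ≠ 1), so x^2 - x - 180 is irreducible over Q. It is the minimal polynomial of α.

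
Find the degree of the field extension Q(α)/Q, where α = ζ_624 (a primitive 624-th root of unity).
[Q(α):Q] = 192

The minimal polynomial of ζ_624 over Q is the 624-th cyclotomic polynomial Φ_624(x), which is irreducible over Q and has degree φ(624) = 192. Hence [Q(α):Q] = φ(624) = 192.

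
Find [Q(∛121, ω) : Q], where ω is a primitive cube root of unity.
[Q(∛121, ω) : Q] = 6

[Q(∛121):Q] = 3 (min poly x^3 - 121, irreducible since 121 is not a perfect cube). [Q(ω):Q] = 2 (min poly x^2 + x + 1). Since Q(∛121) ⊂ R and ω ∉ R, we have ω ∉ Q(∛121), so x^2 + x + 1 remains irreducible over Q(∛121) and [Q(∛121, ω) : Q(∛121)] = 2. By the tower law, [Q(∛121, ω) : Q] = 3 · 2 = 6. (In fact Q(∛121, ω) is the splitting field of x^3 - 121 over Q.)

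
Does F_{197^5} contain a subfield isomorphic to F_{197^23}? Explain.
No: F_{197^23} is not a subfield of F_{197^5}

F_{p^m} embeds in F_{p^n} iff m | n. Here 23 ∤ 5 (since 5 = 0·23 + 5 with remainder 5 ≠ 0), so F_{197^23} is not a subfield of F_{197^5}. Equivalently: if it were, the tower law would give 23 = [F_{197^23}:F_197] dividing [F_{197^5}:F_197] = 5, contradiction.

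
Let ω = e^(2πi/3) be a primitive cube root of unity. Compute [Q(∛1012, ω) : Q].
[Q(∛1012, ω) : Q] = 6

[Q(∛1012):Q] = 3 (min poly x^3 - 1012, irreducible since 1012 is not a perfect cube). [Q(ω):Q] = 2 (min poly x^2 + x + 1). Since Q(∛1012) ⊂ R and ω ∉ R, we have ω ∉ Q(∛1012), so x^2 + x + 1 remains irreducible over Q(∛1012) and [Q(∛1012, ω) : Q(∛1012)] = 2. By the tower law, [Q(∛1012, ω) : Q] = 3 · 2 = 6. (In fact Q(∛1012, ω) is the splitting field of x^3 - 1012 over Q.)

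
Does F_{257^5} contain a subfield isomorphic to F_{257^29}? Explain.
No: F_{257^29} is not a subfield of F_{257^5}

F_{p^m} embeds in F_{p^n} iff m | n. Here 29 ∤ 5 (since 5 = 0·29 + 5 with remainder 5 ≠ 0), so F_{257^29} is not a subfield of F_{257^5}. Equivalently: if it were, the tower law would give 29 = [F_{257^29}:F_257] dividing [F_{257^5}:F_257] = 5, contradiction.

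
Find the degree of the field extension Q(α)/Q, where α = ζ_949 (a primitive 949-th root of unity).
[Q(α):Q] = 864

The minimal polynomial of ζ_949 over Q is the 949-th cyclotomic polynomial Φ_949(x), which is irreducible over Q and has degree φ(949) = 864. Hence [Q(α):Q] = φ(949) = 864.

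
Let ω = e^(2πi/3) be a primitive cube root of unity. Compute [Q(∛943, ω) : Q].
[Q(∛943, ω) : Q] = 6

[Q(∛943):Q] = 3 (min poly x^3 - 943, irreducible since 943 is not a perfect cube). [Q(ω):Q] = 2 (min poly x^2 + x + 1). Since Q(∛943) ⊂ R and ω ∉ R, we have ω ∉ Q(∛943), so x^2 + x + 1 remains irreducible over Q(∛943) and [Q(∛943, ω) : Q(∛943)] = 2. By the tower law, [Q(∛943, ω) : Q] = 3 · 2 = 6. (In fact Q(∛943, ω) is the splitting field of x^3 - 943 over Q.)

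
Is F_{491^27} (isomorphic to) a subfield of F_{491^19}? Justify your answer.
No: F_{491^27} is not a subfield of F_{491^19}

F_{p^m} embeds in F_{p^n} iff m | n. Here 27 ∤ 19 (since 19 = 0·27 + 19 with remainder 19 ≠ 0), so F_{491^27} is not a subfield of F_{491^19}. Equivalently: if it were, the tower law would give 27 = [F_{491^27}:F_491] dividing [F_{491^19}:F_491] = 19, contradiction.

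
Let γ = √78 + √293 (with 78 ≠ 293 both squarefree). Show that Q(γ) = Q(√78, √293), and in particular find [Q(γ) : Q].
[Q(γ) : Q] = 4 (equivalently, Q(γ) = Q(√78, √293))

Obviously Q(γ) ⊆ Q(√78, √293), and [Q(√78, √293):Q] = 4 (since 78, 293 are distinct squarefree integers > 1 with 22854 not a perfect square). To show equality we compute the minimal polynomial of γ. From γ = √78 + √293: γ^2 = 78 + 2√(22854) + 293 = 371 + 2√(22854), so γ^2 - 371 = 2√(22854); squaring, (γ^2 - 371)^2 = 4·22854, i.e. γ^4 - 742γ^2 + 137641 - 91416 = 0, i.e. γ^4 - 742γ^2 + 46225 = 0. So γ is a root of x^4 - 742x^2 + 46225. This polynomial is irreducible over Q: it has no rational root (each ±√78 ± √293 is irrational), and any factorization into two quadratics over Q would force √(22854) ∈ Q (pairing opposite roots) or √78, √293 ∈ Q (other pairings), all impossible. Hence [Q(γ):Q] = 4 = [Q(√78, √293):Q], so Q(γ) = Q(√78, √293).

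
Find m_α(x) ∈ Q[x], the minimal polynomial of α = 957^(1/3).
m_α(x) = x^3 - 957

α satisfies α^3 = 957, so x^3 - 957 annihilates α. By the rational root test, a rational root p/q (in lowest terms) of x^3 - 957 would satisfy p^3 = 957 q^3, forcing q = 1 and p^3 = 957; but 957 is not a perfect cube, contradiction. A monic cubic over Q with no rational root is irreducible (any nontrivial factorization would include a linear factor). Hence x^3 - 957 is the minimal polynomial of α, and in particular [Q(α):Q] = 3.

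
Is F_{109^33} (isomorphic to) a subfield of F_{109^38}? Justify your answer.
No: F_{109^33} is not a subfield of F_{109^38}

F_{p^m} embeds in F_{p^n} iff m | n. Here 33 ∤ 38 (since 38 = 1·33 + 5 with remainder 5 ≠ 0), so F_{109^33} is not a subfield of F_{109^38}. Equivalently: if it were, the tower law would give 33 = [F_{109^33}:F_109] dividing [F_{109^38}:F_109] = 38, contradiction.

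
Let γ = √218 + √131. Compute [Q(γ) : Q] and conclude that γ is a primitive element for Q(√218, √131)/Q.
[Q(γ) : Q] = 4 (equivalently, Q(γ) = Q(√218, √131))

Obviously Q(γ) ⊆ Q(√218, √131), and [Q(√218, √131):Q] = 4 (since 218, 131 are distinct squarefree integers > 1 with 28558 not a perfect square). To show equality we compute the minimal polynomial of γ. From γ = √218 + √131: γ^2 = 218 + 2√(28558) + 131 = 349 + 2√(28558), so γ^2 - 349 = 2√(28558); squaring, (γ^2 - 349)^2 = 4·28558, i.e. γ^4 - 698γ^2 + 121801 - 114232 = 0, i.e. γ^4 - 698γ^2 + 7569 = 0. So γ is a root of x^4 - 698x^2 + 7569. This polynomial is irreducible over Q: it has no rational root (each ±√218 ± √131 is irrational), and any factorization into two quadratics over Q would force √(28558) ∈ Q (pairing opposite roots) or √218, √131 ∈ Q (other pairings), all impossible. Hence [Q(γ):Q] = 4 = [Q(√218, √131):Q], so Q(γ) = Q(√218, √131).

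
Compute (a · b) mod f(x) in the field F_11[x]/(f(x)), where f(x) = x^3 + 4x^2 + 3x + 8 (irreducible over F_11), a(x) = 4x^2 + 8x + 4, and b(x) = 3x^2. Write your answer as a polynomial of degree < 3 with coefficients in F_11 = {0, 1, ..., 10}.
a · b ≡ 6x^2 + 9x + 5 (mod f(x))

Multiply in F_11[x]: a(x)·b(x) = (4x^2 + 8x + 4)·(3x^2) = x^4 + 2x^3 + x^2. This has degree ≥ 3, so divide by f(x) over F_11: x^4 + 2x^3 + x^2 = (x + 9)·(x^3 + 4x^2 + 3x + 8) + (6x^2 + 9x + 5). Hence a·b ≡ 6x^2 + 9x + 5 (mod f). (F_11[x]/(f) is a field with 11^3 = 1331 elements since f is irreducible of degree 3.)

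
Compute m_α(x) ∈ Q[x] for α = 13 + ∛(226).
m_α(x) = x^3 - 39x^2 + 507x - 2423

Set β = α - 13 = ∛(226), so β^3 = 226. Then (α - 13)^3 - 226 = 0, i.e. α is a root of g(x) = (x - 13)^3 - 226 = x^3 - 39x^2 + 507x - 2423. Since g(x) = h(x - 13) where h(x) = x^3 - 226, and h is irreducible over Q (because 226 is not a perfect cube, so h has no rational root, and a monic cubic with no rational root is irreducible), g is also irreducible (irreducibility is preserved under the substitution x → x - 13). Hence m_α(x) = x^3 - 39x^2 + 507x - 2423.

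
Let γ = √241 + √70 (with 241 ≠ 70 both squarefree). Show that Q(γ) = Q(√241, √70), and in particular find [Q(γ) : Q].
[Q(γ) : Q] = 4 (equivalently, Q(γ) = Q(√241, √70))

Obviously Q(γ) ⊆ Q(√241, √70), and [Q(√241, √70):Q] = 4 (since 241, 70 are distinct squarefree integers > 1 with 16870 not a perfect square). To show equality we compute the minimal polynomial of γ. From γ = √241 + √70: γ^2 = 241 + 2√(16870) + 70 = 311 + 2√(16870), so γ^2 - 311 = 2√(16870); squaring, (γ^2 - 311)^2 = 4·16870, i.e. γ^4 - 622γ^2 + 96721 - 67480 = 0, i.e. γ^4 - 622γ^2 + 29241 = 0. So γ is a root of x^4 - 622x^2 + 29241. This polynomial is irreducible over Q: it has no rational root (each ±√241 ± √70 is irrational), and any factorization into two quadratics over Q would force √(16870) ∈ Q (pairing opposite roots) or √241, √70 ∈ Q (other pairings), all impossible. Hence [Q(γ):Q] = 4 = [Q(√241, √70):Q], so Q(γ) = Q(√241, √70).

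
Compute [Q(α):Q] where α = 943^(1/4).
[Q(α):Q] = 4

α is a root of x^4 - 943. By Eisenstein's criterion at the prime p = 23 (which divides the constant term 943 but p^2 = 529 does not, since 943 is squarefree), x^4 - 943 is irreducible over Q. Hence [Q(α):Q] = 4.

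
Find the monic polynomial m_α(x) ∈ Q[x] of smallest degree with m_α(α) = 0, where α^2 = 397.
m_α(x) = x^2 - 397

α satisfies α^2 - 397 = 0, so x^2 - 397 annihilates α. Since d = 397 is squarefree and ≠ 1, it is not a perfect square in Q, so x^2 - 397 has no rational root and is therefore irreducible over Q (a degree-2 polynomial over a field is irreducible iff it has no root). Hence m_α(x) = x^2 - 397.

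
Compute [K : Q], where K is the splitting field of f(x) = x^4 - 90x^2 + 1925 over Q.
[K : Q] = 4

Solving the quadratic in x^2: x^2 = (90 ± √(90^2 - 4·1925))/2 = (90 ± √400)/2 = (90 ± 20)/2, giving x^2 = 35 or x^2 = 55. So f(x) = (x^2 - 35)(x^2 - 55) and the roots of f are ±√35, ±√55. Hence the splitting field is K = Q(√35, √55). Since 35 and 55 are distinct squarefree integers > 1, their product 1925 is not a perfect square, so √55 ∉ Q(√35). By the tower law [K:Q] = [Q(√35,√55):Q(√35)] · [Q(√35):Q] = 2 · 2 = 4.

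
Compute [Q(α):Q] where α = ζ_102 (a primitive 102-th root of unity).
[Q(α):Q] = 32

The minimal polynomial of ζ_102 over Q is the 102-th cyclotomic polynomial Φ_102(x), which is irreducible over Q and has degree φ(102) = 32. Hence [Q(α):Q] = φ(102) = 32.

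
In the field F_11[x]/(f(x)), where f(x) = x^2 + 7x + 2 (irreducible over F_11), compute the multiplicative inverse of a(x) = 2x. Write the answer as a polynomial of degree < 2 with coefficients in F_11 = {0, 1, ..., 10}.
a(x)^(-1) ≡ 8x + 1 (mod f(x))

Since f is irreducible over F_11, F_11[x]/(f) is a field and a(x) ≠ 0 has an inverse. Apply the extended Euclidean algorithm to f(x) and a(x) in F_11[x]: f(x) = (6x + 9)·a(x) + (2). The last nonzero remainder is the constant 2 = gcd(f, a) in F_11. Back-substituting through the division chain expresses 2 = s(x)·a(x) + t(x)·f(x) with s(x) ≡ 5x + 2 (mod f), so (5x + 2)·a(x) ≡ 2 (mod f). Multiplying by 2^(-1) ≡ 6 in F_11 gives a(x)^(-1) ≡ 6·(5x + 2) ≡ 8x + 1 (mod f). Check: (2x)·(8x + 1) = 5x^2 + 2x ≡ 1 (mod x^2 + 7x + 2).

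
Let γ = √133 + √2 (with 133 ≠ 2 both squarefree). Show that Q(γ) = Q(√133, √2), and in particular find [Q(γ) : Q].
[Q(γ) : Q] = 4 (equivalently, Q(γ) = Q(√133, √2))

Obviously Q(γ) ⊆ Q(√133, √2), and [Q(√133, √2):Q] = 4 (since 133, 2 are distinct squarefree integers > 1 with 266 not a perfect square). To show equality we compute the minimal polynomial of γ. From γ = √133 + √2: γ^2 = 133 + 2√(266) + 2 = 135 + 2√(266), so γ^2 - 135 = 2√(266); squaring, (γ^2 - 135)^2 = 4·266, i.e. γ^4 - 270γ^2 + 18225 - 1064 = 0, i.e. γ^4 - 270γ^2 + 17161 = 0. So γ is a root of x^4 - 270x^2 + 17161. This polynomial is irreducible over Q: it has no rational root (each ±√133 ± √2 is irrational), and any factorization into two quadratics over Q would force √(266) ∈ Q (pairing opposite roots) or √133, √2 ∈ Q (other pairings), all impossible. Hence [Q(γ):Q] = 4 = [Q(√133, √2):Q], so Q(γ) = Q(√133, √2).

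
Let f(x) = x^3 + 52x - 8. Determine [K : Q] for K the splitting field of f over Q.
[K : Q] = 6

By the rational root test, any rational root of the monic integer polynomial f(x) = x^3 + 52x - 8 must be an integer dividing the constant term -8, i.e. one of ±{1, 2, 4, 8}. Evaluating: f(1) = 45, f(-1) = -61, f(2) = 104, f(-2) = -120, f(4) = 264, f(-4) = -280, f(8) = 920, f(-8) = -936; none is 0, so f has no rational root and is therefore irreducible over Q (a cubic with no linear factor over a field is irreducible). For an irreducible cubic, the Galois group is A_3 or S_3 according as the discriminant disc(f) = -4a^3 - 27b^2 = -4·(52)^3 - 27·(-8)^2 = -564160 is or is not a square in Q. Here disc(f) = -564160 is not a perfect square in Q, so the Galois group of f over Q is not contained in A_3 and must be all of S_3. The splitting field has degree |S_3| = 6 over Q, so [K : Q] = 6.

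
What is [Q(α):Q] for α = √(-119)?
[Q(α):Q] = 2

[Q(α):Q] equals the degree of the minimal polynomial of α. Here α^2 = -119 and x^2 + 119 is irreducible (d = -119 is squarefree, ≠ 1, hence not a square), so deg(m_α) = 2. Thus [Q(α):Q] = 2.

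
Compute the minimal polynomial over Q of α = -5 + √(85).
m_α(x) = x^2 + 10x - 60

From α + 5 = √(85), squaring gives (α + 5)^2 = 85, i.e. α^2 + 10α + 25 = 85, so α^2 + 10α - 60 = 0. The discriminant of x^2 + 10x - 60 is (10)^2 - 4·(-60) = 100 + 240 = 340, and 4·(85) is not a perfect square in Q since 85 is squarefree and ≠ 1. Hence x^2 + 10x - 60 is irreducible over Q and is the minimal polynomial of α.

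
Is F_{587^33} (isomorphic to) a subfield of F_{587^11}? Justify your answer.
No: F_{587^33} is not a subfield of F_{587^11}

F_{p^m} embeds in F_{p^n} iff m | n. Here 33 ∤ 11 (since 11 = 0·33 + 11 with remainder 11 ≠ 0), so F_{587^33} is not a subfield of F_{587^11}. Equivalently: if it were, the tower law would give 33 = [F_{587^33}:F_587] dividing [F_{587^11}:F_587] = 11, contradiction.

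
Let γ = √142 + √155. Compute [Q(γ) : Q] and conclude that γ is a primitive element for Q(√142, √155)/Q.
[Q(γ) : Q] = 4 (equivalently, Q(γ) = Q(√142, √155))

Obviously Q(γ) ⊆ Q(√142, √155), and [Q(√142, √155):Q] = 4 (since 142, 155 are distinct squarefree integers > 1 with 22010 not a perfect square). To show equality we compute the minimal polynomial of γ. From γ = √142 + √155: γ^2 = 142 + 2√(22010) + 155 = 297 + 2√(22010), so γ^2 - 297 = 2√(22010); squaring, (γ^2 - 297)^2 = 4·22010, i.e. γ^4 - 594γ^2 + 88209 - 88040 = 0, i.e. γ^4 - 594γ^2 + 169 = 0. So γ is a root of x^4 - 594x^2 + 169. This polynomial is irreducible over Q: it has no rational root (each ±√142 ± √155 is irrational), and any factorization into two quadratics over Q would force √(22010) ∈ Q (pairing opposite roots) or √142, √155 ∈ Q (other pairings), all impossible. Hence [Q(γ):Q] = 4 = [Q(√142, √155):Q], so Q(γ) = Q(√142, √155).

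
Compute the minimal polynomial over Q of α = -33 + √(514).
m_α(x) = x^2 + 66x + 575

From α + 33 = √(514), squaring gives (α + 33)^2 = 514, i.e. α^2 + 66α + 1089 = 514, so α^2 + 66α + 575 = 0. The discriminant of x^2 + 66x + 575 is (66)^2 - 4·(575) = 4356 - 2300 = 2056, and 4·(514) is not a perfect square in Q since 514 is squarefree and ≠ 1. Hence x^2 + 66x + 575 is irreducible over Q and is the minimal polynomial of α.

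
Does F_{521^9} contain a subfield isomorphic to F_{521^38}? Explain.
No: F_{521^38} is not a subfield of F_{521^9}

F_{p^m} embeds in F_{p^n} iff m | n. Here 38 ∤ 9 (since 9 = 0·38 + 9 with remainder 9 ≠ 0), so F_{521^38} is not a subfield of F_{521^9}. Equivalently: if it were, the tower law would give 38 = [F_{521^38}:F_521] dividing [F_{521^9}:F_521] = 9, contradiction.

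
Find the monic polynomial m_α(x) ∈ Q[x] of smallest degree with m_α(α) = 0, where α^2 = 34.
m_α(x) = x^2 - 34

α satisfies α^2 - 34 = 0, so x^2 - 34 annihilates α. Since d = 34 is squarefree and ≠ 1, it is not a perfect square in Q, so x^2 - 34 has no rational root and is therefore irreducible over Q (a degree-2 polynomial over a field is irreducible iff it has no root). Hence m_α(x) = x^2 - 34.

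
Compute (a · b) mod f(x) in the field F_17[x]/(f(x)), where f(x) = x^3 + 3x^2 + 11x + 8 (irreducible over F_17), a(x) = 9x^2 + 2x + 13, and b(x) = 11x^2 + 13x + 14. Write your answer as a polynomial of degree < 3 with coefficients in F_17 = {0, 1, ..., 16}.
a · b ≡ 3x^2 + 4x + 1 (mod f(x))

Multiply in F_17[x]: a(x)·b(x) = (9x^2 + 2x + 13)·(11x^2 + 13x + 14) = 14x^4 + 3x^3 + 6x^2 + 10x + 12. This has degree ≥ 3, so divide by f(x) over F_17: 14x^4 + 3x^3 + 6x^2 + 10x + 12 = (14x + 12)·(x^3 + 3x^2 + 11x + 8) + (3x^2 + 4x + 1). Hence a·b ≡ 3x^2 + 4x + 1 (mod f). (F_17[x]/(f) is a field with 17^3 = 4913 elements since f is irreducible of degree 3.)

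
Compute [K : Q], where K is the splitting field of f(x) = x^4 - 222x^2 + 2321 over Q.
[K : Q] = 4

Solving the quadratic in x^2: x^2 = (222 ± √(222^2 - 4·2321))/2 = (222 ± √40000)/2 = (222 ± 200)/2, giving x^2 = 11 or x^2 = 211. So f(x) = (x^2 - 11)(x^2 - 211) and the roots of f are ±√11, ±√211. Hence the splitting field is K = Q(√11, √211). Since 11 and 211 are distinct squarefree integers > 1, their product 2321 is not a perfect square, so √211 ∉ Q(√11). By the tower law [K:Q] = [Q(√11,√211):Q(√11)] · [Q(√11):Q] = 2 · 2 = 4.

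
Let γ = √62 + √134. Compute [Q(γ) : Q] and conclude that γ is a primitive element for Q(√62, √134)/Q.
[Q(γ) : Q] = 4 (equivalently, Q(γ) = Q(√62, √134))

Obviously Q(γ) ⊆ Q(√62, √134), and [Q(√62, √134):Q] = 4 (since 62, 134 are distinct squarefree integers > 1 with 8308 not a perfect square). To show equality we compute the minimal polynomial of γ. From γ = √62 + √134: γ^2 = 62 + 2√(8308) + 134 = 196 + 2√(8308), so γ^2 - 196 = 2√(8308); squaring, (γ^2 - 196)^2 = 4·8308, i.e. γ^4 - 392γ^2 + 38416 - 33232 = 0, i.e. γ^4 - 392γ^2 + 5184 = 0. So γ is a root of x^4 - 392x^2 + 5184. This polynomial is irreducible over Q: it has no rational root (each ±√62 ± √134 is irrational), and any factorization into two quadratics over Q would force √(8308) ∈ Q (pairing opposite roots) or √62, √134 ∈ Q (other pairings), all impossible. Hence [Q(γ):Q] = 4 = [Q(√62, √134):Q], so Q(γ) = Q(√62, √134).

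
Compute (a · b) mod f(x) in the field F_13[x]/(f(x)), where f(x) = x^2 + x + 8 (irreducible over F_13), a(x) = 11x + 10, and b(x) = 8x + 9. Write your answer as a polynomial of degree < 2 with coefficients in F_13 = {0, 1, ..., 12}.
a · b ≡ 10 (mod f(x))

Multiply in F_13[x]: a(x)·b(x) = (11x + 10)·(8x + 9) = 10x^2 + 10x + 12. This has degree ≥ 2, so divide by f(x) over F_13: 10x^2 + 10x + 12 = (10)·(x^2 + x + 8) + (10). Hence a·b ≡ 10 (mod f). (F_13[x]/(f) is a field with 13^2 = 169 elements since f is irreducible of degree 2.)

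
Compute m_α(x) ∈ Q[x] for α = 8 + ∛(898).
m_α(x) = x^3 - 24x^2 + 192x - 1410

Set β = α - 8 = ∛(898), so β^3 = 898. Then (α - 8)^3 - 898 = 0, i.e. α is a root of g(x) = (x - 8)^3 - 898 = x^3 - 24x^2 + 192x - 1410. Since g(x) = h(x - 8) where h(x) = x^3 - 898, and h is irreducible over Q (because 898 is not a perfect cube, so h has no rational root, and a monic cubic with no rational root is irreducible), g is also irreducible (irreducibility is preserved under the substitution x → x - 8). Hence m_α(x) = x^3 - 24x^2 + 192x - 1410.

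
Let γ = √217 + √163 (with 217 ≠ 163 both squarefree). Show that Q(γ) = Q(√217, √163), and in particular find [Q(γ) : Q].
[Q(γ) : Q] = 4 (equivalently, Q(γ) = Q(√217, √163))

Obviously Q(γ) ⊆ Q(√217, √163), and [Q(√217, √163):Q] = 4 (since 217, 163 are distinct squarefree integers > 1 with 35371 not a perfect square). To show equality we compute the minimal polynomial of γ. From γ = √217 + √163: γ^2 = 217 + 2√(35371) + 163 = 380 + 2√(35371), so γ^2 - 380 = 2√(35371); squaring, (γ^2 - 380)^2 = 4·35371, i.e. γ^4 - 760γ^2 + 144400 - 141484 = 0, i.e. γ^4 - 760γ^2 + 2916 = 0. So γ is a root of x^4 - 760x^2 + 2916. This polynomial is irreducible over Q: it has no rational root (each ±√217 ± √163 is irrational), and any factorization into two quadratics over Q would force √(35371) ∈ Q (pairing opposite roots) or √217, √163 ∈ Q (other pairings), all impossible. Hence [Q(γ):Q] = 4 = [Q(√217, √163):Q], so Q(γ) = Q(√217, √163).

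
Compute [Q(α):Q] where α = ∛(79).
[Q(α):Q] = 3

The minimal polynomial of α is x^3 - 79, irreducible over Q since 79 is not a perfect cube (so x^3 - 79 has no rational root). Hence [Q(α):Q] = deg(m_α) = 3.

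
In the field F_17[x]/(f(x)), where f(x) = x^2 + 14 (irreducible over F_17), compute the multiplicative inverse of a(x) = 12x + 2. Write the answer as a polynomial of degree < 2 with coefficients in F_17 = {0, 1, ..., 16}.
a(x)^(-1) ≡ 4x + 5 (mod f(x))

Since f is irreducible over F_17, F_17[x]/(f) is a field and a(x) ≠ 0 has an inverse. Apply the extended Euclidean algorithm to f(x) and a(x) in F_17[x]: f(x) = (10x + 4)·a(x) + (6). The last nonzero remainder is the constant 6 = gcd(f, a) in F_17. Back-substituting through the division chain expresses 6 = s(x)·a(x) + t(x)·f(x) with s(x) ≡ 7x + 13 (mod f), so (7x + 13)·a(x) ≡ 6 (mod f). Multiplying by 6^(-1) ≡ 3 in F_17 gives a(x)^(-1) ≡ 3·(7x + 13) ≡ 4x + 5 (mod f). Check: (12x + 2)·(4x + 5) = 14x^2 + 10 ≡ 1 (mod x^2 + 14).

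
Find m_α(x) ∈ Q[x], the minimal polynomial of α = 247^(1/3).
m_α(x) = x^3 - 247

α satisfies α^3 = 247, so x^3 - 247 annihilates α. By the rational root test, a rational root p/q (in lowest terms) of x^3 - 247 would satisfy p^3 = 247 q^3, forcing q = 1 and p^3 = 247; but 247 is not a perfect cube, contradiction. A monic cubic over Q with no rational root is irreducible (any nontrivial factorization would include a linear factor). Hence x^3 - 247 is the minimal polynomial of α, and in particular [Q(α):Q] = 3.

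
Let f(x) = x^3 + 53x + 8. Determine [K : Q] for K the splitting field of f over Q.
[K : Q] = 6

By the rational root test, any rational root of the monic integer polynomial f(x) = x^3 + 53x + 8 must be an integer dividing the constant term 8, i.e. one of ±{1, 2, 4, 8}. Evaluating: f(1) = 62, f(-1) = -46, f(2) = 122, f(-2) = -106, f(4) = 284, f(-4) = -268, f(8) = 944, f(-8) = -928; none is 0, so f has no rational root and is therefore irreducible over Q (a cubic with no linear factor over a field is irreducible). For an irreducible cubic, the Galois group is A_3 or S_3 according as the discriminant disc(f) = -4a^3 - 27b^2 = -4·(53)^3 - 27·(8)^2 = -597236 is or is not a square in Q. Here disc(f) = -597236 is not a perfect square in Q, so the Galois group of f over Q is not contained in A_3 and must be all of S_3. The splitting field has degree |S_3| = 6 over Q, so [K : Q] = 6.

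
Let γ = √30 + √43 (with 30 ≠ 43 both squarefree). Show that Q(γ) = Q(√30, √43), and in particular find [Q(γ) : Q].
[Q(γ) : Q] = 4 (equivalently, Q(γ) = Q(√30, √43))

Obviously Q(γ) ⊆ Q(√30, √43), and [Q(√30, √43):Q] = 4 (since 30, 43 are distinct squarefree integers > 1 with 1290 not a perfect square). To show equality we compute the minimal polynomial of γ. From γ = √30 + √43: γ^2 = 30 + 2√(1290) + 43 = 73 + 2√(1290), so γ^2 - 73 = 2√(1290); squaring, (γ^2 - 73)^2 = 4·1290, i.e. γ^4 - 146γ^2 + 5329 - 5160 = 0, i.e. γ^4 - 146γ^2 + 169 = 0. So γ is a root of x^4 - 146x^2 + 169. This polynomial is irreducible over Q: it has no rational root (each ±√30 ± √43 is irrational), and any factorization into two quadratics over Q would force √(1290) ∈ Q (pairing opposite roots) or √30, √43 ∈ Q (other pairings), all impossible. Hence [Q(γ):Q] = 4 = [Q(√30, √43):Q], so Q(γ) = Q(√30, √43).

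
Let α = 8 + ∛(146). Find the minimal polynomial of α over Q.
m_α(x) = x^3 - 24x^2 + 192x - 658

Set β = α - 8 = ∛(146), so β^3 = 146. Then (α - 8)^3 - 146 = 0, i.e. α is a root of g(x) = (x - 8)^3 - 146 = x^3 - 24x^2 + 192x - 658. Since g(x) = h(x - 8) where h(x) = x^3 - 146, and h is irreducible over Q (because 146 is not a perfect cube, so h has no rational root, and a monic cubic with no rational root is irreducible), g is also irreducible (irreducibility is preserved under the substitution x → x - 8). Hence m_α(x) = x^3 - 24x^2 + 192x - 658.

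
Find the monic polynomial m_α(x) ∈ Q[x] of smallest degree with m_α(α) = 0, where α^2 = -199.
m_α(x) = x^2 + 199

α satisfies α^2 + 199 = 0, so x^2 + 199 annihilates α. Since d = -199 is squarefree and ≠ 1, it is not a perfect square in Q, so x^2 + 199 has no rational root and is therefore irreducible over Q (a degree-2 polynomial over a field is irreducible iff it has no root). Hence m_α(x) = x^2 + 199.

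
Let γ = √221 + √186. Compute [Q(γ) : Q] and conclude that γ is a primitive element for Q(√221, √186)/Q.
[Q(γ) : Q] = 4 (equivalently, Q(γ) = Q(√221, √186))

Obviously Q(γ) ⊆ Q(√221, √186), and [Q(√221, √186):Q] = 4 (since 221, 186 are distinct squarefree integers > 1 with 41106 not a perfect square). To show equality we compute the minimal polynomial of γ. From γ = √221 + √186: γ^2 = 221 + 2√(41106) + 186 = 407 + 2√(41106), so γ^2 - 407 = 2√(41106); squaring, (γ^2 - 407)^2 = 4·41106, i.e. γ^4 - 814γ^2 + 165649 - 164424 = 0, i.e. γ^4 - 814γ^2 + 1225 = 0. So γ is a root of x^4 - 814x^2 + 1225. This polynomial is irreducible over Q: it has no rational root (each ±√221 ± √186 is irrational), and any factorization into two quadratics over Q would force √(41106) ∈ Q (pairing opposite roots) or √221, √186 ∈ Q (other pairings), all impossible. Hence [Q(γ):Q] = 4 = [Q(√221, √186):Q], so Q(γ) = Q(√221, √186).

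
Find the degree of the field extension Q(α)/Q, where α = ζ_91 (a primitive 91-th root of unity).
[Q(α):Q] = 72

The minimal polynomial of ζ_91 over Q is the 91-th cyclotomic polynomial Φ_91(x), which is irreducible over Q and has degree φ(91) = 72. Hence [Q(α):Q] = φ(91) = 72.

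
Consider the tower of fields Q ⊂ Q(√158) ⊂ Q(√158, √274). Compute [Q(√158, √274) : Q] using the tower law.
[Q(√158, √274) : Q] = 4

[Q(√158):Q] = 2 (min poly x^2 - 158, irreducible since 158 is squarefree > 1). For the top step, suppose √274 ∈ Q(√158), say √274 = c + d√158 with c, d ∈ Q. Squaring: 274 = c^2 + 158d^2 + 2cd√158. Since √158 ∉ Q this forces 2cd = 0. If d = 0 then √274 = c ∈ Q, contradicting 274 squarefree > 1. If c = 0 then 274 = 158d^2, so 158·274 = (158d)^2 is a perfect square in Q — but 158·274 = 43292 is not a perfect square (since 158 and 274 are distinct squarefree integers). Contradiction. Hence √274 ∉ Q(√158), so x^2 - 274 stays irreducible over Q(√158) and [Q(√158, √274) : Q(√158)] = 2. By the tower law, [Q(√158, √274) : Q] = 2 · 2 = 4.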